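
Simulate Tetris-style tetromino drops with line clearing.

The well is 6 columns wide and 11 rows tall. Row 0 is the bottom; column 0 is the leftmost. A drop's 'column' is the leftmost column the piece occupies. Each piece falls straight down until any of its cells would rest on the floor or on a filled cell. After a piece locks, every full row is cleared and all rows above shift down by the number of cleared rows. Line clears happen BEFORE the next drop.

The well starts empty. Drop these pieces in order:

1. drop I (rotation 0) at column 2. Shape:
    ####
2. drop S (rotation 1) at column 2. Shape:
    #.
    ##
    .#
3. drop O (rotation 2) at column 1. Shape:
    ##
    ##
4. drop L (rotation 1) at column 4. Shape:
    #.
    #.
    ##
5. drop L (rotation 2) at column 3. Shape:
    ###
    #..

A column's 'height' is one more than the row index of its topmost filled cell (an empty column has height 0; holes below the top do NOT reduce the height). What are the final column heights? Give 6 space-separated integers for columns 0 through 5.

Answer: 0 6 6 5 5 5

Derivation:
Drop 1: I rot0 at col 2 lands with bottom-row=0; cleared 0 line(s) (total 0); column heights now [0 0 1 1 1 1], max=1
Drop 2: S rot1 at col 2 lands with bottom-row=1; cleared 0 line(s) (total 0); column heights now [0 0 4 3 1 1], max=4
Drop 3: O rot2 at col 1 lands with bottom-row=4; cleared 0 line(s) (total 0); column heights now [0 6 6 3 1 1], max=6
Drop 4: L rot1 at col 4 lands with bottom-row=1; cleared 0 line(s) (total 0); column heights now [0 6 6 3 4 2], max=6
Drop 5: L rot2 at col 3 lands with bottom-row=3; cleared 0 line(s) (total 0); column heights now [0 6 6 5 5 5], max=6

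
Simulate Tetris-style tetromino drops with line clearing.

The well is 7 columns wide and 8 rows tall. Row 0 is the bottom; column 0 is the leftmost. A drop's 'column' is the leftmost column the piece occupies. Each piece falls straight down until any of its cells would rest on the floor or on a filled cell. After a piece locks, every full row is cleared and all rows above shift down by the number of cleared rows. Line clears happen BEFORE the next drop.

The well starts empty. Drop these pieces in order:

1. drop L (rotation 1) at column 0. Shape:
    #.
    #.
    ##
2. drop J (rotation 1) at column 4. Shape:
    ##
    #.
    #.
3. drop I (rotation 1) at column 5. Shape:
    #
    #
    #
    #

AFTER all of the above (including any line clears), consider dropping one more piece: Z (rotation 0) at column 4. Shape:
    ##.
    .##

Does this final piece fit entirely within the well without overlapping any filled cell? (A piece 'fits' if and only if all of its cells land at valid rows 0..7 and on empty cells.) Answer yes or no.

Drop 1: L rot1 at col 0 lands with bottom-row=0; cleared 0 line(s) (total 0); column heights now [3 1 0 0 0 0 0], max=3
Drop 2: J rot1 at col 4 lands with bottom-row=0; cleared 0 line(s) (total 0); column heights now [3 1 0 0 3 3 0], max=3
Drop 3: I rot1 at col 5 lands with bottom-row=3; cleared 0 line(s) (total 0); column heights now [3 1 0 0 3 7 0], max=7
Test piece Z rot0 at col 4 (width 3): heights before test = [3 1 0 0 3 7 0]; fits = False

Answer: no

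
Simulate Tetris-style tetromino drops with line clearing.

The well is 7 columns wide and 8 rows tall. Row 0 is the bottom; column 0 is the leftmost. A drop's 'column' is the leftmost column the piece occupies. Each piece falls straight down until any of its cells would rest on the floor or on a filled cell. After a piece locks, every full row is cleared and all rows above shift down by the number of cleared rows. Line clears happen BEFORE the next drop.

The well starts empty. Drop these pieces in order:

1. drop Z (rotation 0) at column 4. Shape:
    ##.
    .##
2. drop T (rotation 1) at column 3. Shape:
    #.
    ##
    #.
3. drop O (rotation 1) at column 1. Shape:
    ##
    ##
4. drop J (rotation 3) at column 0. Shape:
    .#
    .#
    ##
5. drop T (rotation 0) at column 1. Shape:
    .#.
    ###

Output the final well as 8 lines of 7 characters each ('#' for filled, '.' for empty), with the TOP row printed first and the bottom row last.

Drop 1: Z rot0 at col 4 lands with bottom-row=0; cleared 0 line(s) (total 0); column heights now [0 0 0 0 2 2 1], max=2
Drop 2: T rot1 at col 3 lands with bottom-row=1; cleared 0 line(s) (total 0); column heights now [0 0 0 4 3 2 1], max=4
Drop 3: O rot1 at col 1 lands with bottom-row=0; cleared 0 line(s) (total 0); column heights now [0 2 2 4 3 2 1], max=4
Drop 4: J rot3 at col 0 lands with bottom-row=2; cleared 0 line(s) (total 0); column heights now [3 5 2 4 3 2 1], max=5
Drop 5: T rot0 at col 1 lands with bottom-row=5; cleared 0 line(s) (total 0); column heights now [3 6 7 6 3 2 1], max=7

Answer: .......
..#....
.###...
.#.....
.#.#...
##.##..
.#####.
.##..##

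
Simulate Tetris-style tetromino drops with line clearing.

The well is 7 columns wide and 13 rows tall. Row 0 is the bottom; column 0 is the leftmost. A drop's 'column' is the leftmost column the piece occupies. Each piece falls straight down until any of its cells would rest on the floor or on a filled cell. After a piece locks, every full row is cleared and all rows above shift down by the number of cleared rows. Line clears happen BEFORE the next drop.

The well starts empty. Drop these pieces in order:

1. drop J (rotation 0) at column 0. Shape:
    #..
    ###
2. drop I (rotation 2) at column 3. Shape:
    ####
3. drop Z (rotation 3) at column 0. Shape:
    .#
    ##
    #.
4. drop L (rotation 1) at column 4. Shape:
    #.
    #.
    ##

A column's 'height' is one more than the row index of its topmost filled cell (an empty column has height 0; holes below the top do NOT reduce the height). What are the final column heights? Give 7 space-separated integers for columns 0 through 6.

Answer: 3 4 0 0 3 1 0

Derivation:
Drop 1: J rot0 at col 0 lands with bottom-row=0; cleared 0 line(s) (total 0); column heights now [2 1 1 0 0 0 0], max=2
Drop 2: I rot2 at col 3 lands with bottom-row=0; cleared 1 line(s) (total 1); column heights now [1 0 0 0 0 0 0], max=1
Drop 3: Z rot3 at col 0 lands with bottom-row=1; cleared 0 line(s) (total 1); column heights now [3 4 0 0 0 0 0], max=4
Drop 4: L rot1 at col 4 lands with bottom-row=0; cleared 0 line(s) (total 1); column heights now [3 4 0 0 3 1 0], max=4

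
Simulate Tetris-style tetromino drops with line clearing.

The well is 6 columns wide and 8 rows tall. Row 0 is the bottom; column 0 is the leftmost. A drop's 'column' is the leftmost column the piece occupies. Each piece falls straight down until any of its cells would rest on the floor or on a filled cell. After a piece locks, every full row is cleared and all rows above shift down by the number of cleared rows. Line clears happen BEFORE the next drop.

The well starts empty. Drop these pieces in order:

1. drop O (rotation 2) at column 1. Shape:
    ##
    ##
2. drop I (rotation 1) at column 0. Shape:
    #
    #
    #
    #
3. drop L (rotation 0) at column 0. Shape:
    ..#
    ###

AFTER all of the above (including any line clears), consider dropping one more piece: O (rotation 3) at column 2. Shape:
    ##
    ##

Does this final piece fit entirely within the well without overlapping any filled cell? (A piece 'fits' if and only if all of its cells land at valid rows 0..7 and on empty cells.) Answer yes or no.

Drop 1: O rot2 at col 1 lands with bottom-row=0; cleared 0 line(s) (total 0); column heights now [0 2 2 0 0 0], max=2
Drop 2: I rot1 at col 0 lands with bottom-row=0; cleared 0 line(s) (total 0); column heights now [4 2 2 0 0 0], max=4
Drop 3: L rot0 at col 0 lands with bottom-row=4; cleared 0 line(s) (total 0); column heights now [5 5 6 0 0 0], max=6
Test piece O rot3 at col 2 (width 2): heights before test = [5 5 6 0 0 0]; fits = True

Answer: yes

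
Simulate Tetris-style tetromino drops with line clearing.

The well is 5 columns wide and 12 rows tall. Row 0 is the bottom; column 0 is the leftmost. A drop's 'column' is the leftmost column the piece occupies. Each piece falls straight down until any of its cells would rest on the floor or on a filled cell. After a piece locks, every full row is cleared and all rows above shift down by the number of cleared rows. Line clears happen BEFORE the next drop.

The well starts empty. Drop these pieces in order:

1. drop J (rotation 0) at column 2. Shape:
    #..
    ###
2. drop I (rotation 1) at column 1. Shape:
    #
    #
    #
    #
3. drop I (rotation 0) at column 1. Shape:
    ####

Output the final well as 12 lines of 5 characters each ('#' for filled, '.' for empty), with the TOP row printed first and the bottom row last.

Answer: .....
.....
.....
.....
.....
.....
.....
.####
.#...
.#...
.##..
.####

Derivation:
Drop 1: J rot0 at col 2 lands with bottom-row=0; cleared 0 line(s) (total 0); column heights now [0 0 2 1 1], max=2
Drop 2: I rot1 at col 1 lands with bottom-row=0; cleared 0 line(s) (total 0); column heights now [0 4 2 1 1], max=4
Drop 3: I rot0 at col 1 lands with bottom-row=4; cleared 0 line(s) (total 0); column heights now [0 5 5 5 5], max=5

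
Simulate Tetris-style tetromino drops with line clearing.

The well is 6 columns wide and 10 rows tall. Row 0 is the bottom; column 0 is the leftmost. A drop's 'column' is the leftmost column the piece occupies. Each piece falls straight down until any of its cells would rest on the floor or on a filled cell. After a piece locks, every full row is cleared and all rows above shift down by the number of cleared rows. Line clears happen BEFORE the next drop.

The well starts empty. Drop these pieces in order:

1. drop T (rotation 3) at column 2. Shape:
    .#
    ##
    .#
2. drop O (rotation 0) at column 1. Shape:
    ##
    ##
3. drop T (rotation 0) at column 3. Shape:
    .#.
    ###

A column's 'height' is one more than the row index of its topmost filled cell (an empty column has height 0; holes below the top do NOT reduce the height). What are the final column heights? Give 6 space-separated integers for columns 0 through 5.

Drop 1: T rot3 at col 2 lands with bottom-row=0; cleared 0 line(s) (total 0); column heights now [0 0 2 3 0 0], max=3
Drop 2: O rot0 at col 1 lands with bottom-row=2; cleared 0 line(s) (total 0); column heights now [0 4 4 3 0 0], max=4
Drop 3: T rot0 at col 3 lands with bottom-row=3; cleared 0 line(s) (total 0); column heights now [0 4 4 4 5 4], max=5

Answer: 0 4 4 4 5 4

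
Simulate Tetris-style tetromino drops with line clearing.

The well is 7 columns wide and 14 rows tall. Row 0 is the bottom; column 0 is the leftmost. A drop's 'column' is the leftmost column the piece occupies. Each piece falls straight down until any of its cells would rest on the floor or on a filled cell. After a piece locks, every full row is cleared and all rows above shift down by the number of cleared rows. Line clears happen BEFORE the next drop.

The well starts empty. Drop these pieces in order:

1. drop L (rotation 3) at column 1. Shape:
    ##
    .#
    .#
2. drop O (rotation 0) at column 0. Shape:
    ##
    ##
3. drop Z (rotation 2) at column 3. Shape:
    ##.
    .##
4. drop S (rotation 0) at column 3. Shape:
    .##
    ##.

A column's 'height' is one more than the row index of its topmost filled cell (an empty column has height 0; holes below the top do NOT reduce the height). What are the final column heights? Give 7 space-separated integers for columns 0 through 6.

Answer: 5 5 3 3 4 4 0

Derivation:
Drop 1: L rot3 at col 1 lands with bottom-row=0; cleared 0 line(s) (total 0); column heights now [0 3 3 0 0 0 0], max=3
Drop 2: O rot0 at col 0 lands with bottom-row=3; cleared 0 line(s) (total 0); column heights now [5 5 3 0 0 0 0], max=5
Drop 3: Z rot2 at col 3 lands with bottom-row=0; cleared 0 line(s) (total 0); column heights now [5 5 3 2 2 1 0], max=5
Drop 4: S rot0 at col 3 lands with bottom-row=2; cleared 0 line(s) (total 0); column heights now [5 5 3 3 4 4 0], max=5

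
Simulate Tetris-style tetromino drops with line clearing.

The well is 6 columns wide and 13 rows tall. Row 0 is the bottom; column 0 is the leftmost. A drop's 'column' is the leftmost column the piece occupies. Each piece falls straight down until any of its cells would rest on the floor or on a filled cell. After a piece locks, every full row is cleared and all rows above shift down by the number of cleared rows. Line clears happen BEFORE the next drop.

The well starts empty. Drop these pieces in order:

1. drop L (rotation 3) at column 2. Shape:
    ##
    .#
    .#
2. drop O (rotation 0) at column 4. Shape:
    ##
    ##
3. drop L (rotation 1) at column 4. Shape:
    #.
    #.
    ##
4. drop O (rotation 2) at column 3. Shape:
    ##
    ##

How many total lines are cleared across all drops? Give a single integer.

Drop 1: L rot3 at col 2 lands with bottom-row=0; cleared 0 line(s) (total 0); column heights now [0 0 3 3 0 0], max=3
Drop 2: O rot0 at col 4 lands with bottom-row=0; cleared 0 line(s) (total 0); column heights now [0 0 3 3 2 2], max=3
Drop 3: L rot1 at col 4 lands with bottom-row=2; cleared 0 line(s) (total 0); column heights now [0 0 3 3 5 3], max=5
Drop 4: O rot2 at col 3 lands with bottom-row=5; cleared 0 line(s) (total 0); column heights now [0 0 3 7 7 3], max=7

Answer: 0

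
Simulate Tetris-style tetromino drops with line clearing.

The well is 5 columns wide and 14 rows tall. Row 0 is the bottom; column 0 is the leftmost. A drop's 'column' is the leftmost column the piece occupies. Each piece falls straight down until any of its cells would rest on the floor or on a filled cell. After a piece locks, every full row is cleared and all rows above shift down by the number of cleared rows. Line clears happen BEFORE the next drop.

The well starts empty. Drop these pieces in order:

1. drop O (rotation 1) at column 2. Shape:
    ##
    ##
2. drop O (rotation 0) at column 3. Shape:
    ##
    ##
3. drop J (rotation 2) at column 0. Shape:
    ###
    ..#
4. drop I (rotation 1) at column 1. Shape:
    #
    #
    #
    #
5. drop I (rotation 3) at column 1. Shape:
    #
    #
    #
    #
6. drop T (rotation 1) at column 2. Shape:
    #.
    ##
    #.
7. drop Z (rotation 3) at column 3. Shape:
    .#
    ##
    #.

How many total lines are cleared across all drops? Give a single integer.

Drop 1: O rot1 at col 2 lands with bottom-row=0; cleared 0 line(s) (total 0); column heights now [0 0 2 2 0], max=2
Drop 2: O rot0 at col 3 lands with bottom-row=2; cleared 0 line(s) (total 0); column heights now [0 0 2 4 4], max=4
Drop 3: J rot2 at col 0 lands with bottom-row=2; cleared 1 line(s) (total 1); column heights now [0 0 3 3 3], max=3
Drop 4: I rot1 at col 1 lands with bottom-row=0; cleared 0 line(s) (total 1); column heights now [0 4 3 3 3], max=4
Drop 5: I rot3 at col 1 lands with bottom-row=4; cleared 0 line(s) (total 1); column heights now [0 8 3 3 3], max=8
Drop 6: T rot1 at col 2 lands with bottom-row=3; cleared 0 line(s) (total 1); column heights now [0 8 6 5 3], max=8
Drop 7: Z rot3 at col 3 lands with bottom-row=5; cleared 0 line(s) (total 1); column heights now [0 8 6 7 8], max=8

Answer: 1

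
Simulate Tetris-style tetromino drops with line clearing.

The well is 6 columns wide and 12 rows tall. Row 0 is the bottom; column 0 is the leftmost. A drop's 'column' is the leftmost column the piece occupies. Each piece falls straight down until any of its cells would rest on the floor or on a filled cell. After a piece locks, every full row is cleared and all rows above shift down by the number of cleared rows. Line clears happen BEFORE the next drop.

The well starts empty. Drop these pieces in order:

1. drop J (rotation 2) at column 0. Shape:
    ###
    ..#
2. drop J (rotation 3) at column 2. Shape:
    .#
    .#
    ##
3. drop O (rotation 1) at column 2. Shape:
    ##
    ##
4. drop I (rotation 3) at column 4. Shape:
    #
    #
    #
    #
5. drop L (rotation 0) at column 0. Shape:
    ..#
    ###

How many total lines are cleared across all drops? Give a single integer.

Answer: 0

Derivation:
Drop 1: J rot2 at col 0 lands with bottom-row=0; cleared 0 line(s) (total 0); column heights now [2 2 2 0 0 0], max=2
Drop 2: J rot3 at col 2 lands with bottom-row=2; cleared 0 line(s) (total 0); column heights now [2 2 3 5 0 0], max=5
Drop 3: O rot1 at col 2 lands with bottom-row=5; cleared 0 line(s) (total 0); column heights now [2 2 7 7 0 0], max=7
Drop 4: I rot3 at col 4 lands with bottom-row=0; cleared 0 line(s) (total 0); column heights now [2 2 7 7 4 0], max=7
Drop 5: L rot0 at col 0 lands with bottom-row=7; cleared 0 line(s) (total 0); column heights now [8 8 9 7 4 0], max=9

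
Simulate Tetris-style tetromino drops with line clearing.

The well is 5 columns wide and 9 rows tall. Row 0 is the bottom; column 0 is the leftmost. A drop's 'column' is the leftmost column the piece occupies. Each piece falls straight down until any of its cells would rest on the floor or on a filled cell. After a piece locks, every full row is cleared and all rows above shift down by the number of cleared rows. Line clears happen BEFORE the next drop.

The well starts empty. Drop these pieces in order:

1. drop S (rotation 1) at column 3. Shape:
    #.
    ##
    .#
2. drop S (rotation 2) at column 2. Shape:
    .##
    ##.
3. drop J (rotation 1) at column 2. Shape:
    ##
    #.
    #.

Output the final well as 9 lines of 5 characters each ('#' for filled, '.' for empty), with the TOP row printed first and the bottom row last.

Drop 1: S rot1 at col 3 lands with bottom-row=0; cleared 0 line(s) (total 0); column heights now [0 0 0 3 2], max=3
Drop 2: S rot2 at col 2 lands with bottom-row=3; cleared 0 line(s) (total 0); column heights now [0 0 4 5 5], max=5
Drop 3: J rot1 at col 2 lands with bottom-row=4; cleared 0 line(s) (total 0); column heights now [0 0 7 7 5], max=7

Answer: .....
.....
..##.
..#..
..###
..##.
...#.
...##
....#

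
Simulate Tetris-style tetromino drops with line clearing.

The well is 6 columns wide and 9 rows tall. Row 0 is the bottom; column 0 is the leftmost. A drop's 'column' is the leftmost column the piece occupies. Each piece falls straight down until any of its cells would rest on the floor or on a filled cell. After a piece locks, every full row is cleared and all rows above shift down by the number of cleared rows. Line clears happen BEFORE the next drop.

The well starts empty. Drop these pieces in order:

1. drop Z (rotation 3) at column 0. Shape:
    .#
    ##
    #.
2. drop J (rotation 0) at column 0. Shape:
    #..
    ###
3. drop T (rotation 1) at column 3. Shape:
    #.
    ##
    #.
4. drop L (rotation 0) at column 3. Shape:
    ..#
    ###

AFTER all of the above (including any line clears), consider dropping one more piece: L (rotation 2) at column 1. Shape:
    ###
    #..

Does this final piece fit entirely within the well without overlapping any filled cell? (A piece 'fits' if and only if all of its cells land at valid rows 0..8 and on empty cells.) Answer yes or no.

Drop 1: Z rot3 at col 0 lands with bottom-row=0; cleared 0 line(s) (total 0); column heights now [2 3 0 0 0 0], max=3
Drop 2: J rot0 at col 0 lands with bottom-row=3; cleared 0 line(s) (total 0); column heights now [5 4 4 0 0 0], max=5
Drop 3: T rot1 at col 3 lands with bottom-row=0; cleared 0 line(s) (total 0); column heights now [5 4 4 3 2 0], max=5
Drop 4: L rot0 at col 3 lands with bottom-row=3; cleared 1 line(s) (total 1); column heights now [4 3 0 3 2 4], max=4
Test piece L rot2 at col 1 (width 3): heights before test = [4 3 0 3 2 4]; fits = True

Answer: yes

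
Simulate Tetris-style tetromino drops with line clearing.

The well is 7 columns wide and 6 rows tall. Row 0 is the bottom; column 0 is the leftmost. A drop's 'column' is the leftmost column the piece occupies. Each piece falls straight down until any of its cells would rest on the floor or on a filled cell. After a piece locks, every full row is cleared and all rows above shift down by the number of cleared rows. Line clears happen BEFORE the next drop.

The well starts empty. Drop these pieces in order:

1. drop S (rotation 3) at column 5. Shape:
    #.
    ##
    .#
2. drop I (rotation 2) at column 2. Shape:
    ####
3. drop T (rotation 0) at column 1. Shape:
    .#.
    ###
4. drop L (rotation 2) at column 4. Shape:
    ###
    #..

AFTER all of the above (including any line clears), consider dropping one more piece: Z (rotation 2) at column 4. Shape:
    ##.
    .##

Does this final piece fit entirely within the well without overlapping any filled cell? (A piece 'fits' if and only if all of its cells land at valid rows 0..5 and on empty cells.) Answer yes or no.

Drop 1: S rot3 at col 5 lands with bottom-row=0; cleared 0 line(s) (total 0); column heights now [0 0 0 0 0 3 2], max=3
Drop 2: I rot2 at col 2 lands with bottom-row=3; cleared 0 line(s) (total 0); column heights now [0 0 4 4 4 4 2], max=4
Drop 3: T rot0 at col 1 lands with bottom-row=4; cleared 0 line(s) (total 0); column heights now [0 5 6 5 4 4 2], max=6
Drop 4: L rot2 at col 4 lands with bottom-row=4; cleared 0 line(s) (total 0); column heights now [0 5 6 5 6 6 6], max=6
Test piece Z rot2 at col 4 (width 3): heights before test = [0 5 6 5 6 6 6]; fits = False

Answer: no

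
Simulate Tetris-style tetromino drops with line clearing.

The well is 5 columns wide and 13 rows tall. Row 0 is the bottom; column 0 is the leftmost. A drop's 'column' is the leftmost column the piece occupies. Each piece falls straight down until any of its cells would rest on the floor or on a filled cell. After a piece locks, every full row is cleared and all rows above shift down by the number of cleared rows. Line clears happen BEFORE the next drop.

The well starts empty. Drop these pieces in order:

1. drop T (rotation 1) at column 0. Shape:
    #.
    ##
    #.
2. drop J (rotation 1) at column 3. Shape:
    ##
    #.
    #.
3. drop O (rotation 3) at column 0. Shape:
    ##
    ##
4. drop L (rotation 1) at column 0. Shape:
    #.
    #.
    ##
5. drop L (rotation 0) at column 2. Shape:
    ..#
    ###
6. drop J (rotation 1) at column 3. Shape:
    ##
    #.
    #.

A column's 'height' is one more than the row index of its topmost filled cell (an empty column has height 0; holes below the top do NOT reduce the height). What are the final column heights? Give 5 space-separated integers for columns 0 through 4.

Answer: 7 5 0 6 6

Derivation:
Drop 1: T rot1 at col 0 lands with bottom-row=0; cleared 0 line(s) (total 0); column heights now [3 2 0 0 0], max=3
Drop 2: J rot1 at col 3 lands with bottom-row=0; cleared 0 line(s) (total 0); column heights now [3 2 0 3 3], max=3
Drop 3: O rot3 at col 0 lands with bottom-row=3; cleared 0 line(s) (total 0); column heights now [5 5 0 3 3], max=5
Drop 4: L rot1 at col 0 lands with bottom-row=5; cleared 0 line(s) (total 0); column heights now [8 6 0 3 3], max=8
Drop 5: L rot0 at col 2 lands with bottom-row=3; cleared 1 line(s) (total 1); column heights now [7 5 0 3 4], max=7
Drop 6: J rot1 at col 3 lands with bottom-row=3; cleared 0 line(s) (total 1); column heights now [7 5 0 6 6], max=7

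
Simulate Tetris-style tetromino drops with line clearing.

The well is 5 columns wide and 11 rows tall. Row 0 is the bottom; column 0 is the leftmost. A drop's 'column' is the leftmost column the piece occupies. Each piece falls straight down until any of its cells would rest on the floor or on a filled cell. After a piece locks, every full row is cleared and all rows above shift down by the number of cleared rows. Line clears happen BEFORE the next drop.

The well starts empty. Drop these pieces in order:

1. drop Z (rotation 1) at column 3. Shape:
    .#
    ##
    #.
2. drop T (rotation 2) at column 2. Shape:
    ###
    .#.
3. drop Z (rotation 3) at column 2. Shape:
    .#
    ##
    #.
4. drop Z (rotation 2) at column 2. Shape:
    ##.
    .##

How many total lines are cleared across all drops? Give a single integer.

Drop 1: Z rot1 at col 3 lands with bottom-row=0; cleared 0 line(s) (total 0); column heights now [0 0 0 2 3], max=3
Drop 2: T rot2 at col 2 lands with bottom-row=2; cleared 0 line(s) (total 0); column heights now [0 0 4 4 4], max=4
Drop 3: Z rot3 at col 2 lands with bottom-row=4; cleared 0 line(s) (total 0); column heights now [0 0 6 7 4], max=7
Drop 4: Z rot2 at col 2 lands with bottom-row=7; cleared 0 line(s) (total 0); column heights now [0 0 9 9 8], max=9

Answer: 0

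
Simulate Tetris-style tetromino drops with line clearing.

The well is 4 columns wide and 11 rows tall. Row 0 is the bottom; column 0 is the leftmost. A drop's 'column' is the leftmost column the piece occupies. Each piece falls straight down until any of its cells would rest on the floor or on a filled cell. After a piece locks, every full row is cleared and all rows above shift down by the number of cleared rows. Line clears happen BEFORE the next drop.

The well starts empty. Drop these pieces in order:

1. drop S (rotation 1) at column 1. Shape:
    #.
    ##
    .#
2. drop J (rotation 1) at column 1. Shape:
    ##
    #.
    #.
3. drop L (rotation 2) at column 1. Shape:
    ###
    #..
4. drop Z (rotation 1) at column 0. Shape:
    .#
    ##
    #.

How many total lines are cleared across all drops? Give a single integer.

Answer: 1

Derivation:
Drop 1: S rot1 at col 1 lands with bottom-row=0; cleared 0 line(s) (total 0); column heights now [0 3 2 0], max=3
Drop 2: J rot1 at col 1 lands with bottom-row=3; cleared 0 line(s) (total 0); column heights now [0 6 6 0], max=6
Drop 3: L rot2 at col 1 lands with bottom-row=6; cleared 0 line(s) (total 0); column heights now [0 8 8 8], max=8
Drop 4: Z rot1 at col 0 lands with bottom-row=7; cleared 1 line(s) (total 1); column heights now [8 9 6 0], max=9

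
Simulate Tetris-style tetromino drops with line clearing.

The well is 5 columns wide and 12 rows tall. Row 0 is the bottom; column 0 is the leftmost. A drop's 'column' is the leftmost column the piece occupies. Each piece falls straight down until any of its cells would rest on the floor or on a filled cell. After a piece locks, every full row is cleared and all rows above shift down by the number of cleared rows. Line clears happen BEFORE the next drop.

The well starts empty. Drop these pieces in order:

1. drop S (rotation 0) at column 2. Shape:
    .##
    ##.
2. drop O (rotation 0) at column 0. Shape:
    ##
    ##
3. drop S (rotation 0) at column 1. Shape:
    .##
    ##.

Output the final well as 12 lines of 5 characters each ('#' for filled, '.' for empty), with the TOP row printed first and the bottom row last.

Drop 1: S rot0 at col 2 lands with bottom-row=0; cleared 0 line(s) (total 0); column heights now [0 0 1 2 2], max=2
Drop 2: O rot0 at col 0 lands with bottom-row=0; cleared 0 line(s) (total 0); column heights now [2 2 1 2 2], max=2
Drop 3: S rot0 at col 1 lands with bottom-row=2; cleared 0 line(s) (total 0); column heights now [2 3 4 4 2], max=4

Answer: .....
.....
.....
.....
.....
.....
.....
.....
..##.
.##..
##.##
####.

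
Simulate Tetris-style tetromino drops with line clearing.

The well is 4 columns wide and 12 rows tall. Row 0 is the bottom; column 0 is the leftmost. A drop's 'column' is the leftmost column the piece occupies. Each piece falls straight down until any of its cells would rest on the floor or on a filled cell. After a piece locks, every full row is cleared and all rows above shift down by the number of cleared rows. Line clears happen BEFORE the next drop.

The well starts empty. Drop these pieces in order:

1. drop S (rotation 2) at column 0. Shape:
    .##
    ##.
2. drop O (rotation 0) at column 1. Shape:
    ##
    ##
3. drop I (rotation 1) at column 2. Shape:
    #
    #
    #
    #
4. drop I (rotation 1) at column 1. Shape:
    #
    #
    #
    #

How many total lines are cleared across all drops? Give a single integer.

Drop 1: S rot2 at col 0 lands with bottom-row=0; cleared 0 line(s) (total 0); column heights now [1 2 2 0], max=2
Drop 2: O rot0 at col 1 lands with bottom-row=2; cleared 0 line(s) (total 0); column heights now [1 4 4 0], max=4
Drop 3: I rot1 at col 2 lands with bottom-row=4; cleared 0 line(s) (total 0); column heights now [1 4 8 0], max=8
Drop 4: I rot1 at col 1 lands with bottom-row=4; cleared 0 line(s) (total 0); column heights now [1 8 8 0], max=8

Answer: 0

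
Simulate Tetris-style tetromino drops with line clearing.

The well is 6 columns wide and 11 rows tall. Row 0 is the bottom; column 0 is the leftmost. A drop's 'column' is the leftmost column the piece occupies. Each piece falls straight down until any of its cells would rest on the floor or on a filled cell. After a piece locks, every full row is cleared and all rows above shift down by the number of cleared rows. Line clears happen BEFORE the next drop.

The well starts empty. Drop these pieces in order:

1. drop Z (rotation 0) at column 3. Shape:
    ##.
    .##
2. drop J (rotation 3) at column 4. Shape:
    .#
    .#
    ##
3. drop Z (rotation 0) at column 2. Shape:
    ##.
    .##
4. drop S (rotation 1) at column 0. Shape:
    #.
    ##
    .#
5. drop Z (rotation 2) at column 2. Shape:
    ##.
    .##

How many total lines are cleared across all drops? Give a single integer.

Answer: 0

Derivation:
Drop 1: Z rot0 at col 3 lands with bottom-row=0; cleared 0 line(s) (total 0); column heights now [0 0 0 2 2 1], max=2
Drop 2: J rot3 at col 4 lands with bottom-row=2; cleared 0 line(s) (total 0); column heights now [0 0 0 2 3 5], max=5
Drop 3: Z rot0 at col 2 lands with bottom-row=3; cleared 0 line(s) (total 0); column heights now [0 0 5 5 4 5], max=5
Drop 4: S rot1 at col 0 lands with bottom-row=0; cleared 0 line(s) (total 0); column heights now [3 2 5 5 4 5], max=5
Drop 5: Z rot2 at col 2 lands with bottom-row=5; cleared 0 line(s) (total 0); column heights now [3 2 7 7 6 5], max=7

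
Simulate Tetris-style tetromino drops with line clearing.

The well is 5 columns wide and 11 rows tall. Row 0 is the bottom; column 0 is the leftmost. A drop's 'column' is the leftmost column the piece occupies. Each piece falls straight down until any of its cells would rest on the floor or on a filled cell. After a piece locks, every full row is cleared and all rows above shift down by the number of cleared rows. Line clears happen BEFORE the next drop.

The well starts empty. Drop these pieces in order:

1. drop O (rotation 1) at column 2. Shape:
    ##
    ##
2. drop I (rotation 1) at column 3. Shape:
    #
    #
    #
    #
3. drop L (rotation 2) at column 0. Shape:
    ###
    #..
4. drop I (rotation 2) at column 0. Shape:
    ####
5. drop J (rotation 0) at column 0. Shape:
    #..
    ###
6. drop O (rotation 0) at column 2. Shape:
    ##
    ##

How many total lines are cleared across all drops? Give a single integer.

Answer: 0

Derivation:
Drop 1: O rot1 at col 2 lands with bottom-row=0; cleared 0 line(s) (total 0); column heights now [0 0 2 2 0], max=2
Drop 2: I rot1 at col 3 lands with bottom-row=2; cleared 0 line(s) (total 0); column heights now [0 0 2 6 0], max=6
Drop 3: L rot2 at col 0 lands with bottom-row=1; cleared 0 line(s) (total 0); column heights now [3 3 3 6 0], max=6
Drop 4: I rot2 at col 0 lands with bottom-row=6; cleared 0 line(s) (total 0); column heights now [7 7 7 7 0], max=7
Drop 5: J rot0 at col 0 lands with bottom-row=7; cleared 0 line(s) (total 0); column heights now [9 8 8 7 0], max=9
Drop 6: O rot0 at col 2 lands with bottom-row=8; cleared 0 line(s) (total 0); column heights now [9 8 10 10 0], max=10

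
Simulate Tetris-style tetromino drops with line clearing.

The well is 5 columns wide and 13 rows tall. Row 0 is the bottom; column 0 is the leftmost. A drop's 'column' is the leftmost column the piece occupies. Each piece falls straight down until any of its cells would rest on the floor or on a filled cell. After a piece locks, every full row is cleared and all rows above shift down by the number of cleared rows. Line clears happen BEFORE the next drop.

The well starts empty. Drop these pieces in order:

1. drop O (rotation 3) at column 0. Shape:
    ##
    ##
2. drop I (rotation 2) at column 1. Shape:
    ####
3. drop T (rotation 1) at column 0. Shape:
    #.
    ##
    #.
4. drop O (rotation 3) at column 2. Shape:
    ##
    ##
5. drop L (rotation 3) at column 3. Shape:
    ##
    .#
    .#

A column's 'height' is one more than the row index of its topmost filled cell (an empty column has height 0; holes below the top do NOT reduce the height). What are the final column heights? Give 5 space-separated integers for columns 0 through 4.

Drop 1: O rot3 at col 0 lands with bottom-row=0; cleared 0 line(s) (total 0); column heights now [2 2 0 0 0], max=2
Drop 2: I rot2 at col 1 lands with bottom-row=2; cleared 0 line(s) (total 0); column heights now [2 3 3 3 3], max=3
Drop 3: T rot1 at col 0 lands with bottom-row=2; cleared 1 line(s) (total 1); column heights now [4 3 0 0 0], max=4
Drop 4: O rot3 at col 2 lands with bottom-row=0; cleared 0 line(s) (total 1); column heights now [4 3 2 2 0], max=4
Drop 5: L rot3 at col 3 lands with bottom-row=0; cleared 2 line(s) (total 3); column heights now [2 1 0 1 1], max=2

Answer: 2 1 0 1 1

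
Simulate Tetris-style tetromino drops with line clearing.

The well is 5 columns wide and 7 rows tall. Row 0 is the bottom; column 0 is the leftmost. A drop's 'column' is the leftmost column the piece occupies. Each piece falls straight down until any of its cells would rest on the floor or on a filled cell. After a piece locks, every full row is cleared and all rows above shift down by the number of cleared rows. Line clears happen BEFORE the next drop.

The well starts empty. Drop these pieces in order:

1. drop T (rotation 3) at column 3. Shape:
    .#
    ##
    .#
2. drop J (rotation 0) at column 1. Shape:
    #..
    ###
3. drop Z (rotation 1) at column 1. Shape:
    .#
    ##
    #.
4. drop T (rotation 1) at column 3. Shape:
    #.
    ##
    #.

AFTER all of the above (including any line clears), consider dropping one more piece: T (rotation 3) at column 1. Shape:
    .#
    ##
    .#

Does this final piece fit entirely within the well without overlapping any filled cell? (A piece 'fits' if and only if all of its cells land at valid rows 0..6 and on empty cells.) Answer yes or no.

Answer: no

Derivation:
Drop 1: T rot3 at col 3 lands with bottom-row=0; cleared 0 line(s) (total 0); column heights now [0 0 0 2 3], max=3
Drop 2: J rot0 at col 1 lands with bottom-row=2; cleared 0 line(s) (total 0); column heights now [0 4 3 3 3], max=4
Drop 3: Z rot1 at col 1 lands with bottom-row=4; cleared 0 line(s) (total 0); column heights now [0 6 7 3 3], max=7
Drop 4: T rot1 at col 3 lands with bottom-row=3; cleared 0 line(s) (total 0); column heights now [0 6 7 6 5], max=7
Test piece T rot3 at col 1 (width 2): heights before test = [0 6 7 6 5]; fits = False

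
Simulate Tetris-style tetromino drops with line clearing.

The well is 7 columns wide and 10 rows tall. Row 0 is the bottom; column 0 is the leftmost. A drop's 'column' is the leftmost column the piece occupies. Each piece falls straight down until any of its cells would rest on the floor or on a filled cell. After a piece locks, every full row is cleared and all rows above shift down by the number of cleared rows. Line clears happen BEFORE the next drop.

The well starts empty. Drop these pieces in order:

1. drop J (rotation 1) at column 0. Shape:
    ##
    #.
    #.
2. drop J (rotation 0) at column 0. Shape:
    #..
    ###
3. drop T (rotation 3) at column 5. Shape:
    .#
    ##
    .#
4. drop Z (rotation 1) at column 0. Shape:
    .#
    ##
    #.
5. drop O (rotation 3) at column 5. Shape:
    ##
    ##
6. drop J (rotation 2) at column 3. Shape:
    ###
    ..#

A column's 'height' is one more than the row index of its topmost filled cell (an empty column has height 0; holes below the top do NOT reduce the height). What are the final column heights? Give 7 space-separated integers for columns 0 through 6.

Drop 1: J rot1 at col 0 lands with bottom-row=0; cleared 0 line(s) (total 0); column heights now [3 3 0 0 0 0 0], max=3
Drop 2: J rot0 at col 0 lands with bottom-row=3; cleared 0 line(s) (total 0); column heights now [5 4 4 0 0 0 0], max=5
Drop 3: T rot3 at col 5 lands with bottom-row=0; cleared 0 line(s) (total 0); column heights now [5 4 4 0 0 2 3], max=5
Drop 4: Z rot1 at col 0 lands with bottom-row=5; cleared 0 line(s) (total 0); column heights now [7 8 4 0 0 2 3], max=8
Drop 5: O rot3 at col 5 lands with bottom-row=3; cleared 0 line(s) (total 0); column heights now [7 8 4 0 0 5 5], max=8
Drop 6: J rot2 at col 3 lands with bottom-row=5; cleared 0 line(s) (total 0); column heights now [7 8 4 7 7 7 5], max=8

Answer: 7 8 4 7 7 7 5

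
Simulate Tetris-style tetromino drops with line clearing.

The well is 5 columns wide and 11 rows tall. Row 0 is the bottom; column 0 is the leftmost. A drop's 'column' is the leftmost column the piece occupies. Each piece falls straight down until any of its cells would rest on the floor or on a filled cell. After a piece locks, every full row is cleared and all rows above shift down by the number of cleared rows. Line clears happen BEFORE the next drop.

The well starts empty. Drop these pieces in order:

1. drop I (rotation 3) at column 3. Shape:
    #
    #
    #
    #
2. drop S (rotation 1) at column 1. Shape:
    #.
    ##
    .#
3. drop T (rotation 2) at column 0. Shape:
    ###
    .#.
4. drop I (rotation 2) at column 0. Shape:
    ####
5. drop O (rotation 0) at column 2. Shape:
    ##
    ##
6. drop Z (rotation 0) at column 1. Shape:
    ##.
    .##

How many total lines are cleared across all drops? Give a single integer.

Answer: 0

Derivation:
Drop 1: I rot3 at col 3 lands with bottom-row=0; cleared 0 line(s) (total 0); column heights now [0 0 0 4 0], max=4
Drop 2: S rot1 at col 1 lands with bottom-row=0; cleared 0 line(s) (total 0); column heights now [0 3 2 4 0], max=4
Drop 3: T rot2 at col 0 lands with bottom-row=3; cleared 0 line(s) (total 0); column heights now [5 5 5 4 0], max=5
Drop 4: I rot2 at col 0 lands with bottom-row=5; cleared 0 line(s) (total 0); column heights now [6 6 6 6 0], max=6
Drop 5: O rot0 at col 2 lands with bottom-row=6; cleared 0 line(s) (total 0); column heights now [6 6 8 8 0], max=8
Drop 6: Z rot0 at col 1 lands with bottom-row=8; cleared 0 line(s) (total 0); column heights now [6 10 10 9 0], max=10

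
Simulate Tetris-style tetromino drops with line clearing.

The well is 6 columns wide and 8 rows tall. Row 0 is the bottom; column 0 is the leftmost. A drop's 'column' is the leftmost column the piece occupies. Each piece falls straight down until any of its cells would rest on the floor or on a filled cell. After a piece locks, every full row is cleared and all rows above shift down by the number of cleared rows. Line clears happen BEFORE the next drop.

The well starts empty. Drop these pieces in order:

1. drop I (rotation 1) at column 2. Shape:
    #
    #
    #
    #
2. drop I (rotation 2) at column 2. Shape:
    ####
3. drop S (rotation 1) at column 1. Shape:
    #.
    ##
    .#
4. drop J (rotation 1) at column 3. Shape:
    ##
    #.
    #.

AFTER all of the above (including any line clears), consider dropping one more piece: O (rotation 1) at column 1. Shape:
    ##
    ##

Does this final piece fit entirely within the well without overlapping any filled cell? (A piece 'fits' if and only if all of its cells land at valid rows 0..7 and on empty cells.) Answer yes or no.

Answer: no

Derivation:
Drop 1: I rot1 at col 2 lands with bottom-row=0; cleared 0 line(s) (total 0); column heights now [0 0 4 0 0 0], max=4
Drop 2: I rot2 at col 2 lands with bottom-row=4; cleared 0 line(s) (total 0); column heights now [0 0 5 5 5 5], max=5
Drop 3: S rot1 at col 1 lands with bottom-row=5; cleared 0 line(s) (total 0); column heights now [0 8 7 5 5 5], max=8
Drop 4: J rot1 at col 3 lands with bottom-row=5; cleared 0 line(s) (total 0); column heights now [0 8 7 8 8 5], max=8
Test piece O rot1 at col 1 (width 2): heights before test = [0 8 7 8 8 5]; fits = False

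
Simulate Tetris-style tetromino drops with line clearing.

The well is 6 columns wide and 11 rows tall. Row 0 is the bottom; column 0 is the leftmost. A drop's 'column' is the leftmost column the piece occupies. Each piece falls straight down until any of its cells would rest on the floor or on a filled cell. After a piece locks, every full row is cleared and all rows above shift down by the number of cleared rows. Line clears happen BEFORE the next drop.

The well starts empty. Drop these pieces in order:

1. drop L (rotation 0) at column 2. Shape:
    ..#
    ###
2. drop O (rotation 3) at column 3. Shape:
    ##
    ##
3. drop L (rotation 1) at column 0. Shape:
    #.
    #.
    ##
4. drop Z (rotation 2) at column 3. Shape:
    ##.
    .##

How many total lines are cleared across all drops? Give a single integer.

Drop 1: L rot0 at col 2 lands with bottom-row=0; cleared 0 line(s) (total 0); column heights now [0 0 1 1 2 0], max=2
Drop 2: O rot3 at col 3 lands with bottom-row=2; cleared 0 line(s) (total 0); column heights now [0 0 1 4 4 0], max=4
Drop 3: L rot1 at col 0 lands with bottom-row=0; cleared 0 line(s) (total 0); column heights now [3 1 1 4 4 0], max=4
Drop 4: Z rot2 at col 3 lands with bottom-row=4; cleared 0 line(s) (total 0); column heights now [3 1 1 6 6 5], max=6

Answer: 0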